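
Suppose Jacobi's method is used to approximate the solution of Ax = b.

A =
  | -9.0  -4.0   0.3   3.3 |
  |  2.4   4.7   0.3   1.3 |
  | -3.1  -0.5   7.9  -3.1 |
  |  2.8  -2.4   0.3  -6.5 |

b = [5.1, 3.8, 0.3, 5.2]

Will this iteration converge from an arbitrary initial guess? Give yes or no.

A = D + L + U where D = diag(-9, 4.7, 7.9, -6.5).
Jacobi T = -D⁻¹(L+U): T[0,2] = -(0.3)/(-9) = +0.0333; T[0,0] = 0.
  T[0,:] = [+0.0000, -0.4444, +0.0333, +0.3667]
  T[1,:] = [-0.5106, +0.0000, -0.0638, -0.2766]
  T[2,:] = [+0.3924, +0.0633, +0.0000, +0.3924]
  T[3,:] = [+0.4308, -0.3692, +0.0462, +0.0000]
|eigenvalues of T|: 0.8404, 0.4725, 0.3086, 0.0593.
ρ = 0.8404; 0.8404 < 1: convergent.

yes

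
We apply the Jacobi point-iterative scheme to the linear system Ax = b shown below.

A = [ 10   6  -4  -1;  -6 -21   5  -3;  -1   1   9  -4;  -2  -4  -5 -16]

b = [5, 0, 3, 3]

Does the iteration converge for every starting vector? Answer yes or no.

Write A = D+L+U with D = diag(10, -21, 9, -16).
Jacobi: T = -D⁻¹(L+U), T[0,2] = -(-4)/(10) = +0.4000; T[0,0] = 0.
  T[0,:] = [+0.0000 -0.6000 +0.4000 +0.1000]
  T[1,:] = [-0.2857 +0.0000 +0.2381 -0.1429]
  T[2,:] = [+0.1111 -0.1111 +0.0000 +0.4444]
  T[3,:] = [-0.1250 -0.2500 -0.3125 +0.0000]
eigenvalue magnitudes: 0.5557, 0.4132, 0.4132, 0.3912.
spectral radius ρ = 0.5557; 0.5557 < 1: convergent.

yes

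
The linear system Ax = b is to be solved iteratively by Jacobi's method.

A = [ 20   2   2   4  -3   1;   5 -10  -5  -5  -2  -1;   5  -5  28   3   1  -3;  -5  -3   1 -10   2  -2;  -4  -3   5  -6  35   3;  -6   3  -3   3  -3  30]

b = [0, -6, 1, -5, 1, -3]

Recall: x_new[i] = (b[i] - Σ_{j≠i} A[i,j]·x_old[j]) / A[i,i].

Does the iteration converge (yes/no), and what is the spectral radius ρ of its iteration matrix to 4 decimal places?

Write A = D+L+U with D = diag(20, -10, 28, -10, 35, 30).
Jacobi T = -D⁻¹(L+U): T[3,4] = -(2)/(-10) = +0.2000; T[3,3] = 0.
  T[0,:] = [+0.0000 -0.1000 -0.1000 -0.2000 +0.1500 -0.0500]
  T[1,:] = [+0.5000 +0.0000 -0.5000 -0.5000 -0.2000 -0.1000]
  T[2,:] = [-0.1786 +0.1786 +0.0000 -0.1071 -0.0357 +0.1071]
  T[3,:] = [-0.5000 -0.3000 +0.1000 +0.0000 +0.2000 -0.2000]
  T[4,:] = [+0.1143 +0.0857 -0.1429 +0.1714 +0.0000 -0.0857]
  T[5,:] = [+0.2000 -0.1000 +0.1000 -0.1000 +0.1000 +0.0000]
|eigenvalues of T|: 0.5241, 0.3523, 0.3523, 0.2089, 0.2089, 0.1172.
spectral radius ρ = 0.5241; 0.5241 < 1, so it converges for any x₀.

yes, ρ = 0.5241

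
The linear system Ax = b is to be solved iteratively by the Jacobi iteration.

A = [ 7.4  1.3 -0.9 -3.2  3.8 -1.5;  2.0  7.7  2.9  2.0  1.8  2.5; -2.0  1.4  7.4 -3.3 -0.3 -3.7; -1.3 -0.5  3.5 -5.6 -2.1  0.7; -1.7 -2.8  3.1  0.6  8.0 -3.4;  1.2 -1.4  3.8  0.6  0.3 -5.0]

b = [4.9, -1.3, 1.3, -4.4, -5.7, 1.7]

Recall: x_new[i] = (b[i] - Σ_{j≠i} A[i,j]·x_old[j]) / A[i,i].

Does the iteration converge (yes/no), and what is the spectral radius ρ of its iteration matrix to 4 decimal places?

no, ρ = 1.1653

Let D = diag(7.4, 7.7, 7.4, -5.6, 8, -5); L, U the strict triangles.
Jacobi T = -D⁻¹(L+U): T[2,1] = -(1.4)/(7.4) = -0.1892; T[2,2] = 0.
  T[0,:] = [+0.0000, -0.1757, +0.1216, +0.4324, -0.5135, +0.2027]
  T[1,:] = [-0.2597, +0.0000, -0.3766, -0.2597, -0.2338, -0.3247]
  T[2,:] = [+0.2703, -0.1892, +0.0000, +0.4459, +0.0405, +0.5000]
  T[3,:] = [-0.2321, -0.0893, +0.6250, +0.0000, -0.3750, +0.1250]
  T[4,:] = [+0.2125, +0.3500, -0.3875, -0.0750, +0.0000, +0.4250]
  T[5,:] = [+0.2400, -0.2800, +0.7600, +0.1200, +0.0600, +0.0000]
|λ(T)| sorted: 1.1653, 0.4760, 0.4760, 0.3591, 0.3591, 0.2959.
ρ = 1.1653; 1.1653 > 1: divergent.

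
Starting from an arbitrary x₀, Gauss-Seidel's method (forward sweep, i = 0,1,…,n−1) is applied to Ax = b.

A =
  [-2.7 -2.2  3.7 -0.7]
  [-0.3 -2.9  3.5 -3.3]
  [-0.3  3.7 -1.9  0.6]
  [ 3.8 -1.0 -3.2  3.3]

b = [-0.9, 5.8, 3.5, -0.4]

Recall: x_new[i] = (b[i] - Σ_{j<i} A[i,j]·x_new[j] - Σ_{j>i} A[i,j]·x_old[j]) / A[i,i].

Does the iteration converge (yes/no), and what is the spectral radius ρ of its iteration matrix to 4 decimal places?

no, ρ = 1.3154

A = D + L + U where D = diag(-2.7, -2.9, -1.9, 3.3).
GS T = -(D+L)⁻¹U: row 0 first, T[0,2] = -(3.7)/(-2.7) = +1.3704; later rows by forward substitution.
  T[0,:] = [+0.0000 -0.8148 +1.3704 -0.2593]
  T[1,:] = [+0.0000 +0.0843 +1.0651 -1.1111]
  T[2,:] = [+0.0000 +0.2928 +1.8578 -1.8070]
  T[3,:] = [+0.0000 +1.2477 +0.5463 -1.7904]
|λ(T)| sorted: 1.3154, 0.8401, 0.3236, 0.0000.
ρ(T) = max|λ| = 1.3154; 1.3154 > 1: divergent.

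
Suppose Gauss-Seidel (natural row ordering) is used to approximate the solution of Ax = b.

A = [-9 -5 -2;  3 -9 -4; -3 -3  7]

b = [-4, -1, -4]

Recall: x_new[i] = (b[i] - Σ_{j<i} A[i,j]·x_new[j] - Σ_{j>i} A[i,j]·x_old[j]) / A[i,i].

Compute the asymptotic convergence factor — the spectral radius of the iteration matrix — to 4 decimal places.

Let D = diag(-9, -9, 7); L, U the strict triangles.
GS T = -(D+L)⁻¹U: row 0 first, T[0,2] = -(-2)/(-9) = -0.2222; later rows by forward substitution.
  T[0,:] = [+0.0000, -0.5556, -0.2222]
  T[1,:] = [+0.0000, -0.1852, -0.5185]
  T[2,:] = [+0.0000, -0.3175, -0.3175]
moduli |λ_i(T)| = 0.6624, 0.1598, 0.0000.
ρ = 0.6624; 0.6624 < 1 ⇒ converges.

0.6624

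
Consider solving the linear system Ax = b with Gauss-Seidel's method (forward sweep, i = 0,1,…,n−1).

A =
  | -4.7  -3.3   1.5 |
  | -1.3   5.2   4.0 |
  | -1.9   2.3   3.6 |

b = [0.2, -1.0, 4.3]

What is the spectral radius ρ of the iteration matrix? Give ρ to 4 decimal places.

0.7929

Write A = D+L+U with D = diag(-4.7, 5.2, 3.6).
GS T = -(D+L)⁻¹U: row 0 first, T[0,2] = -(1.5)/(-4.7) = +0.3191; later rows by forward substitution.
  T[0,:] = [+0.0000  -0.7021  +0.3191]
  T[1,:] = [+0.0000  -0.1755  -0.6894]
  T[2,:] = [+0.0000  -0.2584  +0.6089]
|λ(T)| sorted: 0.7929, 0.3595, 0.0000.
spectral radius ρ = 0.7929; 0.7929 < 1: convergent.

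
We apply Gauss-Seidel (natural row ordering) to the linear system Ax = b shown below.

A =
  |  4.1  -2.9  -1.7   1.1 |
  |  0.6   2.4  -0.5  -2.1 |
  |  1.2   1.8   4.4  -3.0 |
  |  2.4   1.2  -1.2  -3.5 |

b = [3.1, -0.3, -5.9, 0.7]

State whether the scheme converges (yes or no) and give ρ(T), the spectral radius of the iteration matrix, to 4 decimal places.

yes, ρ = 0.8574

Split A = D + L + U, D = diag(4.1, 2.4, 4.4, -3.5).
T_GS = -(D+L)⁻¹U: row 0 first, T[0,2] = -(-1.7)/(4.1) = +0.4146; later rows by forward substitution.
  T[0,:] = [+0.0000  +0.7073  +0.4146  -0.2683]
  T[1,:] = [+0.0000  -0.1768  +0.1047  +0.9421]
  T[2,:] = [+0.0000  -0.1206  -0.1559  +0.3696]
  T[3,:] = [+0.0000  +0.4657  +0.3737  +0.0123]
|roots of det(T-λI)|: 0.8574, 0.6589, 0.1219, 0.0000.
spectral radius ρ = 0.8574; 0.8574 < 1, so it converges for any x₀.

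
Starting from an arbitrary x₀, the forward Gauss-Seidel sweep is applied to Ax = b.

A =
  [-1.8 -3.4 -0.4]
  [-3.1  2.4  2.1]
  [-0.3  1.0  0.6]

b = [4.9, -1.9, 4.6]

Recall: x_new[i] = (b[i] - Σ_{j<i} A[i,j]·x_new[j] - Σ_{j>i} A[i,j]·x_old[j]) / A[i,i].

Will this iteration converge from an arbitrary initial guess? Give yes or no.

no

Split A = D + L + U, D = diag(-1.8, 2.4, 0.6).
Gauss-Seidel: T = -(D+L)⁻¹U, row 0 first, T[0,1] = -(-3.4)/(-1.8) = -1.8889; later rows by forward substitution.
  T[0,:] = [+0.0000, -1.8889, -0.2222]
  T[1,:] = [+0.0000, -2.4398, -1.1620]
  T[2,:] = [+0.0000, +3.1219, +1.8256]
|eigenvalues of T|: 1.2666, 0.6524, 0.0000.
ρ = 1.2666; 1.2666 > 1 ⇒ diverges.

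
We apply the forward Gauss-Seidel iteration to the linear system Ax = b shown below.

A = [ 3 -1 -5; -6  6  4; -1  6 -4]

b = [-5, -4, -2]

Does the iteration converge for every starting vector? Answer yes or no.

no

Let D = diag(3, 6, -4); L, U the strict triangles.
GS T = -(D+L)⁻¹U: row 0 first, T[0,1] = -(-1)/(3) = +0.3333; later rows by forward substitution.
  T[0,:] = [+0.0000  +0.3333  +1.6667]
  T[1,:] = [+0.0000  +0.3333  +1.0000]
  T[2,:] = [+0.0000  +0.4167  +1.0833]
|eigenvalues of T|: 1.4549, 0.0382, 0.0000.
ρ = 1.4549; 1.4549 > 1: divergent.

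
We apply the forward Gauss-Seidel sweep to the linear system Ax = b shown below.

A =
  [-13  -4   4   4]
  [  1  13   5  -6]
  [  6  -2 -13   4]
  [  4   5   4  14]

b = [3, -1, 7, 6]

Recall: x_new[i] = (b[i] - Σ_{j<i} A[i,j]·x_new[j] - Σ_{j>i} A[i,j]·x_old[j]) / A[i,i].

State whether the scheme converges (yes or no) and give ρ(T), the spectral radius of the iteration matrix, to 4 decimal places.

yes, ρ = 0.5229

Diagonal D = diag(-13, 13, -13, 14); L, U strict lower/upper.
GS T = -(D+L)⁻¹U: row 0 first, T[0,1] = -(-4)/(-13) = -0.3077; later rows by forward substitution.
  T[0,:] = [+0.0000, -0.3077, +0.3077, +0.3077]
  T[1,:] = [+0.0000, +0.0237, -0.4083, +0.4379]
  T[2,:] = [+0.0000, -0.1457, +0.2048, +0.3823]
  T[3,:] = [+0.0000, +0.1211, -0.0006, -0.3535]
|eigenvalues of T|: 0.5229, 0.3393, 0.0586, 0.0000.
ρ = 0.5229; 0.5229 < 1, so it converges for any x₀.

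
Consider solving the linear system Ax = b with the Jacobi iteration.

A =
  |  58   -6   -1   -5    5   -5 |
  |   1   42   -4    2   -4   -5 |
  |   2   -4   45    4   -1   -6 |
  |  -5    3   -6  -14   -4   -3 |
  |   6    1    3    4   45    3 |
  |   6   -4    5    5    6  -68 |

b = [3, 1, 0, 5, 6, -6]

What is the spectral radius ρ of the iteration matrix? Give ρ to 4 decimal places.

Split A = D + L + U, D = diag(58, 42, 45, -14, 45, -68).
Jacobi T = -D⁻¹(L+U): T[4,1] = -(1)/(45) = -0.0222; T[4,4] = 0.
  T[0,:] = [+0.0000  +0.1034  +0.0172  +0.0862  -0.0862  +0.0862]
  T[1,:] = [-0.0238  +0.0000  +0.0952  -0.0476  +0.0952  +0.1190]
  T[2,:] = [-0.0444  +0.0889  +0.0000  -0.0889  +0.0222  +0.1333]
  T[3,:] = [-0.3571  +0.2143  -0.4286  +0.0000  -0.2857  -0.2143]
  T[4,:] = [-0.1333  -0.0222  -0.0667  -0.0889  +0.0000  -0.0667]
  T[5,:] = [+0.0882  -0.0588  +0.0735  +0.0735  +0.0882  +0.0000]
|λ(T)| sorted: 0.2202, 0.1622, 0.1451, 0.1451, 0.0536, 0.0033.
ρ = 0.2202; 0.2202 < 1 ⇒ converges.

0.2202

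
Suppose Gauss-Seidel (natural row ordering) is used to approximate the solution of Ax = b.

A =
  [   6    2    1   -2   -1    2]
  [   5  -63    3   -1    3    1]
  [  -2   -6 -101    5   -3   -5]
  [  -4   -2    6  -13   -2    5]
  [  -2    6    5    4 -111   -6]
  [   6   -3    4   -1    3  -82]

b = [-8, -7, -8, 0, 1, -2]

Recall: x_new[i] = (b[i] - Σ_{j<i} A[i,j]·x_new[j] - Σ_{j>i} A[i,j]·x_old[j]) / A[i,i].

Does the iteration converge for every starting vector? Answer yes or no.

yes

Let D = diag(6, -63, -101, -13, -111, -82); L, U the strict triangles.
GS T = -(D+L)⁻¹U: row 0 first, T[0,3] = -(-2)/(6) = +0.3333; later rows by forward substitution.
  T[0,:] = [+0.0000, -0.3333, -0.1667, +0.3333, +0.1667, -0.3333]
  T[1,:] = [+0.0000, -0.0265, +0.0344, +0.0106, +0.0608, -0.0106]
  T[2,:] = [+0.0000, +0.0082, +0.0013, +0.0423, -0.0366, -0.0423]
  T[3,:] = [+0.0000, +0.1104, +0.0466, -0.0847, -0.2314, +0.4693]
  T[4,:] = [+0.0000, +0.0089, +0.0066, -0.0066, -0.0097, -0.0336]
  T[5,:] = [+0.0000, -0.0240, -0.0137, +0.0269, +0.0106, -0.0330]
|λ(T)| sorted: 0.1933, 0.0568, 0.0568, 0.0534, 0.0144, 0.0000.
ρ = 0.1933; 0.1933 < 1 ⇒ converges.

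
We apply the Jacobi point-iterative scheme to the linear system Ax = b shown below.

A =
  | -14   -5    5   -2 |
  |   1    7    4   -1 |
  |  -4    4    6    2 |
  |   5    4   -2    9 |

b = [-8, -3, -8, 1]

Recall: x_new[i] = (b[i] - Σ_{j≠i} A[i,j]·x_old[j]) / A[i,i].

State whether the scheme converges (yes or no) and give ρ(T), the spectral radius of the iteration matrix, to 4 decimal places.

yes, ρ = 0.8735

Diagonal D = diag(-14, 7, 6, 9); L, U strict lower/upper.
T_J = -D⁻¹(L+U): T[2,0] = -(-4)/(6) = +0.6667; T[2,2] = 0.
  T[0,:] = [+0.0000  -0.3571  +0.3571  -0.1429]
  T[1,:] = [-0.1429  +0.0000  -0.5714  +0.1429]
  T[2,:] = [+0.6667  -0.6667  +0.0000  -0.3333]
  T[3,:] = [-0.5556  -0.4444  +0.2222  +0.0000]
|roots of det(T-λI)|: 0.8735, 0.6489, 0.1976, 0.0270.
ρ = 0.8735; 0.8735 < 1 ⇒ converges.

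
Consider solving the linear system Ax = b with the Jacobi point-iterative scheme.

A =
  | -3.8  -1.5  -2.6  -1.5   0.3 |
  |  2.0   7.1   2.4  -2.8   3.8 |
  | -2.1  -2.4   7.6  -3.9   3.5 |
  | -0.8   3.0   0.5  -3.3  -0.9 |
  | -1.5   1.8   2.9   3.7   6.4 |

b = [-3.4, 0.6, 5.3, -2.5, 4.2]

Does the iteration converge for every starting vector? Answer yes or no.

no

A = D + L + U where D = diag(-3.8, 7.1, 7.6, -3.3, 6.4).
Jacobi: T = -D⁻¹(L+U), T[2,0] = -(-2.1)/(7.6) = +0.2763; T[2,2] = 0.
  T[0,:] = [+0.0000  -0.3947  -0.6842  -0.3947  +0.0789]
  T[1,:] = [-0.2817  +0.0000  -0.3380  +0.3944  -0.5352]
  T[2,:] = [+0.2763  +0.3158  +0.0000  +0.5132  -0.4605]
  T[3,:] = [-0.2424  +0.9091  +0.1515  +0.0000  -0.2727]
  T[4,:] = [+0.2344  -0.2812  -0.4531  -0.5781  +0.0000]
|λ(T)| sorted: 1.3058, 0.4897, 0.4897, 0.4649, 0.4649.
spectral radius ρ = 1.3058; 1.3058 > 1 ⇒ diverges.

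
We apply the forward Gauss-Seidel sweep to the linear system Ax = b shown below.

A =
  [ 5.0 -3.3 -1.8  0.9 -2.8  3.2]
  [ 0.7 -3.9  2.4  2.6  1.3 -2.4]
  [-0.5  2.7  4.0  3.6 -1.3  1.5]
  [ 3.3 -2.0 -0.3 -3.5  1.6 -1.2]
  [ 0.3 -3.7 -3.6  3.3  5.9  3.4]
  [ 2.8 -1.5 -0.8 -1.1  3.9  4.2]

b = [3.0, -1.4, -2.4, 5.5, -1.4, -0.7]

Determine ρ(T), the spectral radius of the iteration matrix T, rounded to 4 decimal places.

1.2802

Let D = diag(5, -3.9, 4, -3.5, 5.9, 4.2); L, U the strict triangles.
T_GS = -(D+L)⁻¹U: row 0 first, T[0,3] = -(0.9)/(5) = -0.1800; later rows by forward substitution.
  T[0,:] = [+0.0000, +0.6600, +0.3600, -0.1800, +0.5600, -0.6400]
  T[1,:] = [+0.0000, +0.1185, +0.6800, +0.6344, +0.4338, -0.7303]
  T[2,:] = [+0.0000, +0.0025, -0.4140, -1.3507, +0.1022, +0.0379]
  T[3,:] = [+0.0000, +0.5544, -0.0137, -0.4164, +0.7285, -0.5322]
  T[4,:] = [+0.0000, -0.2678, +0.1632, -0.1843, -0.1015, -0.6808]
  T[5,:] = [+0.0000, -0.0033, -0.2311, +0.1513, +0.0861, +0.6659]
|eigenvalues of T|: 1.2802, 0.8891, 0.8891, 0.2519, 0.2519, 0.0000.
spectral radius ρ = 1.2802; 1.2802 > 1, so it fails to converge.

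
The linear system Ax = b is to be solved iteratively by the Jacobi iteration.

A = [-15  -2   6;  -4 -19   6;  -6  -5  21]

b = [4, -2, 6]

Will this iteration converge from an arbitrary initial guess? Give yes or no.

Diagonal D = diag(-15, -19, 21); L, U strict lower/upper.
T_J = -D⁻¹(L+U): T[2,1] = -(-5)/(21) = +0.2381; T[2,2] = 0.
  T[0,:] = [+0.0000  -0.1333  +0.4000]
  T[1,:] = [-0.2105  +0.0000  +0.3158]
  T[2,:] = [+0.2857  +0.2381  +0.0000]
moduli |λ_i(T)| = 0.5276, 0.3575, 0.1701.
ρ = 0.5276; 0.5276 < 1, so it converges for any x₀.

yes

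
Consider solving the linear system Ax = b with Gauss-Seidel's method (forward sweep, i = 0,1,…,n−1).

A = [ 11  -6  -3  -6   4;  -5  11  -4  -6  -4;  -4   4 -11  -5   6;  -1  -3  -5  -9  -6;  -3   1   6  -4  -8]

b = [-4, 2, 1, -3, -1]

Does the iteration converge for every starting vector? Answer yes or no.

Write A = D+L+U with D = diag(11, 11, -11, -9, -8).
T_GS = -(D+L)⁻¹U: row 0 first, T[0,3] = -(-6)/(11) = +0.5455; later rows by forward substitution.
  T[0,:] = [+0.0000  +0.5455  +0.2727  +0.5455  -0.3636]
  T[1,:] = [+0.0000  +0.2479  +0.4876  +0.7934  +0.1983]
  T[2,:] = [+0.0000  -0.1082  +0.0781  -0.3644  +0.7498]
  T[3,:] = [+0.0000  -0.0831  -0.2362  -0.1226  -1.1089]
  T[4,:] = [+0.0000  -0.2131  +0.1354  -0.3173  +1.2780]
|eigenvalues of T|: 1.6085, 0.3189, 0.3189, 0.1378, 0.0000.
ρ(T) = max|λ| = 1.6085; 1.6085 > 1 ⇒ diverges.

no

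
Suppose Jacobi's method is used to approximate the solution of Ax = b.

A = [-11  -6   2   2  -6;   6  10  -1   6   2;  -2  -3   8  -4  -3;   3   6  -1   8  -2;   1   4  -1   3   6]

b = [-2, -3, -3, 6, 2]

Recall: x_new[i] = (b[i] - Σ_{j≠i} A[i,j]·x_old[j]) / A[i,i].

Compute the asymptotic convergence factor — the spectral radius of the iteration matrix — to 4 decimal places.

Diagonal D = diag(-11, 10, 8, 8, 6); L, U strict lower/upper.
Jacobi T = -D⁻¹(L+U): T[4,1] = -(4)/(6) = -0.6667; T[4,4] = 0.
  T[0,:] = [+0.0000 -0.5455 +0.1818 +0.1818 -0.5455]
  T[1,:] = [-0.6000 +0.0000 +0.1000 -0.6000 -0.2000]
  T[2,:] = [+0.2500 +0.3750 +0.0000 +0.5000 +0.3750]
  T[3,:] = [-0.3750 -0.7500 +0.1250 +0.0000 +0.2500]
  T[4,:] = [-0.1667 -0.6667 +0.1667 -0.5000 +0.0000]
|eigenvalues of T|: 1.2990, 0.8560, 0.4981, 0.4981, 0.1486.
spectral radius ρ = 1.2990; 1.2990 > 1 ⇒ diverges.

1.2990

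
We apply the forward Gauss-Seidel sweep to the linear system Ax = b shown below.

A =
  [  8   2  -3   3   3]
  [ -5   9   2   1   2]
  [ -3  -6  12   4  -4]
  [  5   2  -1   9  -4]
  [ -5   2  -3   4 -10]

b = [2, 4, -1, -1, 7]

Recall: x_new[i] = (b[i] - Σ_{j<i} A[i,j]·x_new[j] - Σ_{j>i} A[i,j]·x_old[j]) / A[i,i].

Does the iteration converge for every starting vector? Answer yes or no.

A = D + L + U where D = diag(8, 9, 12, 9, -10).
T_GS = -(D+L)⁻¹U: row 0 first, T[0,1] = -(2)/(8) = -0.2500; later rows by forward substitution.
  T[0,:] = [+0.0000, -0.2500, +0.3750, -0.3750, -0.3750]
  T[1,:] = [+0.0000, -0.1389, -0.0139, -0.3194, -0.4306]
  T[2,:] = [+0.0000, -0.1319, +0.0868, -0.5868, +0.0243]
  T[3,:] = [+0.0000, +0.1551, -0.1956, +0.2141, +0.7512]
  T[4,:] = [+0.0000, +0.1988, -0.2946, +0.3853, +0.3946]
|λ(T)| sorted: 0.8838, 0.2055, 0.2055, 0.1102, 0.0000.
ρ = 0.8838; 0.8838 < 1: convergent.

yes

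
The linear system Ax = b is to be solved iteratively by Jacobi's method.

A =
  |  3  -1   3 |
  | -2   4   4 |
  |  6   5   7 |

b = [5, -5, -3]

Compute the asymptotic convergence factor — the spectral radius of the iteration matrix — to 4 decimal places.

Let D = diag(3, 4, 7); L, U the strict triangles.
T_J = -D⁻¹(L+U): T[2,0] = -(6)/(7) = -0.8571; T[2,2] = 0.
  T[0,:] = [+0.0000  +0.3333  -1.0000]
  T[1,:] = [+0.5000  +0.0000  -1.0000]
  T[2,:] = [-0.8571  -0.7143  +0.0000]
|roots of det(T-λI)|: 1.4745, 1.0652, 0.4093.
ρ = 1.4745; 1.4745 > 1, so it fails to converge.

1.4745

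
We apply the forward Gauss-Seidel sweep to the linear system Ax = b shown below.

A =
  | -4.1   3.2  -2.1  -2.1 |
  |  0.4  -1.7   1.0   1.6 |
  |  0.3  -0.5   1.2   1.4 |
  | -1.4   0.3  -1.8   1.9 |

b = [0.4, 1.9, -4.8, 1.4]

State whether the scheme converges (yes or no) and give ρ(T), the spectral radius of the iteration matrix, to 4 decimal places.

Split A = D + L + U, D = diag(-4.1, -1.7, 1.2, 1.9).
T_GS = -(D+L)⁻¹U: row 0 first, T[0,2] = -(-2.1)/(-4.1) = -0.5122; later rows by forward substitution.
  T[0,:] = [+0.0000  +0.7805  -0.5122  -0.5122]
  T[1,:] = [+0.0000  +0.1836  +0.4677  +0.8207]
  T[2,:] = [+0.0000  -0.1186  +0.3229  -0.6967]
  T[3,:] = [+0.0000  +0.4337  -0.1453  -1.1670]
|λ(T)| sorted: 1.4749, 0.5173, 0.5173, 0.0000.
ρ = 1.4749; 1.4749 > 1: divergent.

no, ρ = 1.4749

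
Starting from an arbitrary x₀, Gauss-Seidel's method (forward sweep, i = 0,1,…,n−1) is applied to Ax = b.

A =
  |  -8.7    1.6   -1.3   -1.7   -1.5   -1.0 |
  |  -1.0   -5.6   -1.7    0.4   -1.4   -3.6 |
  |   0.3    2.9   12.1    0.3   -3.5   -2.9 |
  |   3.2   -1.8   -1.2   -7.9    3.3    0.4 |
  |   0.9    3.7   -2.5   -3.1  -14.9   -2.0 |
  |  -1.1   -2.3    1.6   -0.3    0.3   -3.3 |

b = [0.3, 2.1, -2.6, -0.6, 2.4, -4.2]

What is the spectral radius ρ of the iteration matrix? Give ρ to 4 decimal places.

Let D = diag(-8.7, -5.6, 12.1, -7.9, -14.9, -3.3); L, U the strict triangles.
GS T = -(D+L)⁻¹U: row 0 first, T[0,3] = -(-1.7)/(-8.7) = -0.1954; later rows by forward substitution.
  T[0,:] = [+0.0000  +0.1839  -0.1494  -0.1954  -0.1724  -0.1149]
  T[1,:] = [+0.0000  -0.0328  -0.2769  +0.1063  -0.2192  -0.6223]
  T[2,:] = [+0.0000  +0.0033  +0.0701  -0.0454  +0.3461  +0.3917]
  T[3,:] = [+0.0000  +0.0815  -0.0081  -0.0965  +0.3453  +0.0864]
  T[4,:] = [+0.0000  -0.0146  -0.0879  +0.0423  -0.1947  -0.3794]
  T[5,:] = [+0.0000  -0.0455  +0.2695  -0.0184  +0.3290  +0.6196]
moduli |λ_i(T)| = 0.6134, 0.2361, 0.0924, 0.0440, 0.0440, 0.0000.
spectral radius ρ = 0.6134; 0.6134 < 1, so it converges for any x₀.

0.6134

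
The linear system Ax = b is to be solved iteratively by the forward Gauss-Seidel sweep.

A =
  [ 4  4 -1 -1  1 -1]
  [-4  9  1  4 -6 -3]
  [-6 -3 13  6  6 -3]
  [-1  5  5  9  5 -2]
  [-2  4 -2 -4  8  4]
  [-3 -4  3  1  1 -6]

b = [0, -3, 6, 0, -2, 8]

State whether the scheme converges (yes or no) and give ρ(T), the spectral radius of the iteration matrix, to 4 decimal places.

Write A = D+L+U with D = diag(4, 9, 13, 9, 8, -6).
Gauss-Seidel: T = -(D+L)⁻¹U, row 0 first, T[0,3] = -(-1)/(4) = +0.2500; later rows by forward substitution.
  T[0,:] = [+0.0000 -1.0000 +0.2500 +0.2500 -0.2500 +0.2500]
  T[1,:] = [+0.0000 -0.4444 +0.0000 -0.3333 +0.5556 +0.4444]
  T[2,:] = [+0.0000 -0.5641 +0.1154 -0.4231 -0.4487 +0.4487]
  T[3,:] = [+0.0000 +0.4492 -0.0363 +0.4480 -0.6427 -0.2462]
  T[4,:] = [+0.0000 +0.0558 +0.0732 +0.3474 -0.7738 -0.6706]
  T[5,:] = [+0.0000 +0.5984 -0.0612 +0.0183 -0.7058 -0.3497]
eigenvalue magnitudes: 1.3787, 0.3519, 0.3519, 0.2497, 0.1671, 0.0000.
spectral radius ρ = 1.3787; 1.3787 > 1 ⇒ diverges.

no, ρ = 1.3787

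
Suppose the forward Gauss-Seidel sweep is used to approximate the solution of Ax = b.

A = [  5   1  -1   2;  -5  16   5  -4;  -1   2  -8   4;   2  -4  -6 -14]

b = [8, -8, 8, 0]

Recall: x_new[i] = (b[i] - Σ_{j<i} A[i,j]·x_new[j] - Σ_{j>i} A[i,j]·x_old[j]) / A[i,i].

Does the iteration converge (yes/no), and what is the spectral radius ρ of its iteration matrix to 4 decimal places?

Let D = diag(5, 16, -8, -14); L, U the strict triangles.
GS T = -(D+L)⁻¹U: row 0 first, T[0,2] = -(-1)/(5) = +0.2000; later rows by forward substitution.
  T[0,:] = [+0.0000  -0.2000  +0.2000  -0.4000]
  T[1,:] = [+0.0000  -0.0625  -0.2500  +0.1250]
  T[2,:] = [+0.0000  +0.0094  -0.0875  +0.5813]
  T[3,:] = [+0.0000  -0.0147  +0.1375  -0.3420]
|roots of det(T-λI)|: 0.5120, 0.1039, 0.0839, 0.0000.
spectral radius ρ = 0.5120; 0.5120 < 1: convergent.

yes, ρ = 0.5120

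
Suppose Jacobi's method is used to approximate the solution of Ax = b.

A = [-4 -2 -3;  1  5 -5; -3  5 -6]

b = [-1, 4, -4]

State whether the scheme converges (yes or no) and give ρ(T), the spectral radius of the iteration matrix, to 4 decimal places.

no, ρ = 1.2666

A = D + L + U where D = diag(-4, 5, -6).
Jacobi: T = -D⁻¹(L+U), T[2,0] = -(-3)/(-6) = -0.5000; T[2,2] = 0.
  T[0,:] = [+0.0000 -0.5000 -0.7500]
  T[1,:] = [-0.2000 +0.0000 +1.0000]
  T[2,:] = [-0.5000 +0.8333 +0.0000]
eigenvalue magnitudes: 1.2666, 0.9574, 0.3092.
ρ = 1.2666; 1.2666 > 1: divergent.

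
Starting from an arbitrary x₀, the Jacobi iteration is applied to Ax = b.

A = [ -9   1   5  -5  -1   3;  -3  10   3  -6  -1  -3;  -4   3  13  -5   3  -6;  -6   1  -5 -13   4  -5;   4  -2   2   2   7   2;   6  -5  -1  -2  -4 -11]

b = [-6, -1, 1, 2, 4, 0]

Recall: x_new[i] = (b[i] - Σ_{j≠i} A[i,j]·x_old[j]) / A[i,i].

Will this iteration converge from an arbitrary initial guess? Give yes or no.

no

Write A = D+L+U with D = diag(-9, 10, 13, -13, 7, -11).
Jacobi T = -D⁻¹(L+U): T[5,4] = -(-4)/(-11) = -0.3636; T[5,5] = 0.
  T[0,:] = [+0.0000, +0.1111, +0.5556, -0.5556, -0.1111, +0.3333]
  T[1,:] = [+0.3000, +0.0000, -0.3000, +0.6000, +0.1000, +0.3000]
  T[2,:] = [+0.3077, -0.2308, +0.0000, +0.3846, -0.2308, +0.4615]
  T[3,:] = [-0.4615, +0.0769, -0.3846, +0.0000, +0.3077, -0.3846]
  T[4,:] = [-0.5714, +0.2857, -0.2857, -0.2857, +0.0000, -0.2857]
  T[5,:] = [+0.5455, -0.4545, -0.0909, -0.1818, -0.3636, +0.0000]
|roots of det(T-λI)|: 1.1535, 0.5852, 0.5852, 0.3641, 0.3641, 0.2014.
ρ(T) = max|λ| = 1.1535; 1.1535 > 1, so it fails to converge.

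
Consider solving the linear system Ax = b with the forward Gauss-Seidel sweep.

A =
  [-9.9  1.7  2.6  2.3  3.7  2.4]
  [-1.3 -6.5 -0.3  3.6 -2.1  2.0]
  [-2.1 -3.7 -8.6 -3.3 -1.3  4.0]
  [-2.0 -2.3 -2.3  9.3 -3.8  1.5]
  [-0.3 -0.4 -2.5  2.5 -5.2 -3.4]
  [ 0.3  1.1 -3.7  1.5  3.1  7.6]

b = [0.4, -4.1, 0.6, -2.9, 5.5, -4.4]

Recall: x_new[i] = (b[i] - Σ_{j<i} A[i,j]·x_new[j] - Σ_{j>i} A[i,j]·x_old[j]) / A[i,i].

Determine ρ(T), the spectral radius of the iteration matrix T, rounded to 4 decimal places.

Diagonal D = diag(-9.9, -6.5, -8.6, 9.3, -5.2, 7.6); L, U strict lower/upper.
GS T = -(D+L)⁻¹U: row 0 first, T[0,1] = -(1.7)/(-9.9) = +0.1717; later rows by forward substitution.
  T[0,:] = [+0.0000, +0.1717, +0.2626, +0.2323, +0.3737, +0.2424]
  T[1,:] = [+0.0000, -0.0343, -0.0987, +0.5074, -0.3978, +0.2592]
  T[2,:] = [+0.0000, -0.0272, -0.0217, -0.6587, -0.0713, +0.2944]
  T[3,:] = [+0.0000, +0.0217, +0.0267, +0.0125, +0.3730, +0.0278]
  T[4,:] = [+0.0000, +0.0162, +0.0157, +0.2703, +0.2226, -0.8160]
  T[5,:] = [+0.0000, -0.0259, -0.0183, -0.5160, -0.1563, +0.4236]
|λ(T)| sorted: 0.8892, 0.3468, 0.3468, 0.0311, 0.0096, 0.0000.
spectral radius ρ = 0.8892; 0.8892 < 1: convergent.

0.8892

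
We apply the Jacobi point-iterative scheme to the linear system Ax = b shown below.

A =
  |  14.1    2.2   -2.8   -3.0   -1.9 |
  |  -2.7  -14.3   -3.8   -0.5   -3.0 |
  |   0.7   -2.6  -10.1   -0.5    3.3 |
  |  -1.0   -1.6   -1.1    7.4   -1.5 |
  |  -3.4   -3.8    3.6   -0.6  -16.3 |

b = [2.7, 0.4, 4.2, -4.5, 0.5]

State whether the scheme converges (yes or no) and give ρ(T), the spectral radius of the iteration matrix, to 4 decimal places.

Let D = diag(14.1, -14.3, -10.1, 7.4, -16.3); L, U the strict triangles.
T_J = -D⁻¹(L+U): T[3,4] = -(-1.5)/(7.4) = +0.2027; T[3,3] = 0.
  T[0,:] = [+0.0000  -0.1560  +0.1986  +0.2128  +0.1348]
  T[1,:] = [-0.1888  +0.0000  -0.2657  -0.0350  -0.2098]
  T[2,:] = [+0.0693  -0.2574  +0.0000  -0.0495  +0.3267]
  T[3,:] = [+0.1351  +0.2162  +0.1486  +0.0000  +0.2027]
  T[4,:] = [-0.2086  -0.2331  +0.2209  -0.0368  +0.0000]
moduli |λ_i(T)| = 0.5111, 0.3234, 0.3234, 0.1786, 0.1786.
ρ(T) = max|λ| = 0.5111; 0.5111 < 1, so it converges for any x₀.

yes, ρ = 0.5111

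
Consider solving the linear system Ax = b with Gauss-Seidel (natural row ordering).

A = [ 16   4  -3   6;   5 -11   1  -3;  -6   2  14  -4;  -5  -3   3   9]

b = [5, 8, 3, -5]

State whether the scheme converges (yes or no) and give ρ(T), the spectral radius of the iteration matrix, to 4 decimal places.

yes, ρ = 0.5865

Write A = D+L+U with D = diag(16, -11, 14, 9).
Gauss-Seidel: T = -(D+L)⁻¹U, row 0 first, T[0,3] = -(6)/(16) = -0.3750; later rows by forward substitution.
  T[0,:] = [+0.0000 -0.2500 +0.1875 -0.3750]
  T[1,:] = [+0.0000 -0.1136 +0.1761 -0.4432]
  T[2,:] = [+0.0000 -0.0909 +0.0552 +0.1883]
  T[3,:] = [+0.0000 -0.1465 +0.1445 -0.4188]
eigenvalue magnitudes: 0.5865, 0.0784, 0.0784, 0.0000.
ρ = 0.5865; 0.5865 < 1 ⇒ converges.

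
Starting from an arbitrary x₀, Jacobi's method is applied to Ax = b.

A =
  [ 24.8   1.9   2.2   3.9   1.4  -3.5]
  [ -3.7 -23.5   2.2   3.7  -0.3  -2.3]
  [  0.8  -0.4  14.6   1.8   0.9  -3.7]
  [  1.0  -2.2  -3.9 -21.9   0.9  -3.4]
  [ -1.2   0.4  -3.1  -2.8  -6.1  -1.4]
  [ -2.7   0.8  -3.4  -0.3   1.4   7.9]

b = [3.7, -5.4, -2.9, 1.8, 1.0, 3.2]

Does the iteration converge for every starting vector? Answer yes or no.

yes

Write A = D+L+U with D = diag(24.8, -23.5, 14.6, -21.9, -6.1, 7.9).
T_J = -D⁻¹(L+U): T[5,3] = -(-0.3)/(7.9) = +0.0380; T[5,5] = 0.
  T[0,:] = [+0.0000  -0.0766  -0.0887  -0.1573  -0.0565  +0.1411]
  T[1,:] = [-0.1574  +0.0000  +0.0936  +0.1574  -0.0128  -0.0979]
  T[2,:] = [-0.0548  +0.0274  +0.0000  -0.1233  -0.0616  +0.2534]
  T[3,:] = [+0.0457  -0.1005  -0.1781  +0.0000  +0.0411  -0.1553]
  T[4,:] = [-0.1967  +0.0656  -0.5082  -0.4590  +0.0000  -0.2295]
  T[5,:] = [+0.3418  -0.1013  +0.4304  +0.0380  -0.1772  +0.0000]
|eigenvalues of T|: 0.5484, 0.4002, 0.2135, 0.1336, 0.1336, 0.0491.
spectral radius ρ = 0.5484; 0.5484 < 1, so it converges for any x₀.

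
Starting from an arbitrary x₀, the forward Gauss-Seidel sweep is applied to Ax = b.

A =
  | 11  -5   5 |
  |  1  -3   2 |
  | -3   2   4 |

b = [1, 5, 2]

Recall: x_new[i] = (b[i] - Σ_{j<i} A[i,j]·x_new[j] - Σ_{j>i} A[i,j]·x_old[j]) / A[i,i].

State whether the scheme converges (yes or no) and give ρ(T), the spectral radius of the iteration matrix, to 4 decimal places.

Split A = D + L + U, D = diag(11, -3, 4).
T_GS = -(D+L)⁻¹U: row 0 first, T[0,1] = -(-5)/(11) = +0.4545; later rows by forward substitution.
  T[0,:] = [+0.0000  +0.4545  -0.4545]
  T[1,:] = [+0.0000  +0.1515  +0.5152]
  T[2,:] = [+0.0000  +0.2652  -0.5985]
|roots of det(T-λI)|: 0.7500, 0.3030, 0.0000.
ρ(T) = max|λ| = 0.7500; 0.7500 < 1, so it converges for any x₀.

yes, ρ = 0.7500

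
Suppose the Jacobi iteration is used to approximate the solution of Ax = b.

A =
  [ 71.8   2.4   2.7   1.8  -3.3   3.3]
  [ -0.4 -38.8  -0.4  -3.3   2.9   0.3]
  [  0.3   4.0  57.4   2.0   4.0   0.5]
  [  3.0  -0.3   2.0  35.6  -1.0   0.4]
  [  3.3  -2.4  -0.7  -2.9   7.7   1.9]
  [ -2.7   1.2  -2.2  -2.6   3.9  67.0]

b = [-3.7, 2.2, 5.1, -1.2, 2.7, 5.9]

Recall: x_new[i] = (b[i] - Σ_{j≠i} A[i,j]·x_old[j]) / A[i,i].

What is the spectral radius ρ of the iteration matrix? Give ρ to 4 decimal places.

Write A = D+L+U with D = diag(71.8, -38.8, 57.4, 35.6, 7.7, 67).
Jacobi T = -D⁻¹(L+U): T[4,1] = -(-2.4)/(7.7) = +0.3117; T[4,4] = 0.
  T[0,:] = [+0.0000, -0.0334, -0.0376, -0.0251, +0.0460, -0.0460]
  T[1,:] = [-0.0103, +0.0000, -0.0103, -0.0851, +0.0747, +0.0077]
  T[2,:] = [-0.0052, -0.0697, +0.0000, -0.0348, -0.0697, -0.0087]
  T[3,:] = [-0.0843, +0.0084, -0.0562, +0.0000, +0.0281, -0.0112]
  T[4,:] = [-0.4286, +0.3117, +0.0909, +0.3766, +0.0000, -0.2468]
  T[5,:] = [+0.0403, -0.0179, +0.0328, +0.0388, -0.0582, +0.0000]
|eigenvalues of T|: 0.1835, 0.1337, 0.1337, 0.0514, 0.0514, 0.0175.
ρ = 0.1835; 0.1835 < 1 ⇒ converges.

0.1835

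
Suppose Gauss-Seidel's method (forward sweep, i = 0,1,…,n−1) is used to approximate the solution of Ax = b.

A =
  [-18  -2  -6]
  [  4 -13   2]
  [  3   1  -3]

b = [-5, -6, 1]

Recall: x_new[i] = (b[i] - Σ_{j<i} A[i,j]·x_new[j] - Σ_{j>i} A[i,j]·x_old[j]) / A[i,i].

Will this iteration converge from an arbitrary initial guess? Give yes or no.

Diagonal D = diag(-18, -13, -3); L, U strict lower/upper.
T_GS = -(D+L)⁻¹U: row 0 first, T[0,2] = -(-6)/(-18) = -0.3333; later rows by forward substitution.
  T[0,:] = [+0.0000, -0.1111, -0.3333]
  T[1,:] = [+0.0000, -0.0342, +0.0513]
  T[2,:] = [+0.0000, -0.1225, -0.3162]
|eigenvalues of T|: 0.2919, 0.0586, 0.0000.
ρ(T) = max|λ| = 0.2919; 0.2919 < 1, so it converges for any x₀.

yes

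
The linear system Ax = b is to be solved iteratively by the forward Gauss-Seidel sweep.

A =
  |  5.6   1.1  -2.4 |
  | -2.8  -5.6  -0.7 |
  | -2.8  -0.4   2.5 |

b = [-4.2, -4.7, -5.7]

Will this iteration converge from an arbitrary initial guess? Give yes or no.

Write A = D+L+U with D = diag(5.6, -5.6, 2.5).
GS T = -(D+L)⁻¹U: row 0 first, T[0,1] = -(1.1)/(5.6) = -0.1964; later rows by forward substitution.
  T[0,:] = [+0.0000 -0.1964 +0.4286]
  T[1,:] = [+0.0000 +0.0982 -0.3393]
  T[2,:] = [+0.0000 -0.2043 +0.4257]
eigenvalue magnitudes: 0.5720, 0.0481, 0.0000.
ρ(T) = max|λ| = 0.5720; 0.5720 < 1: convergent.

yes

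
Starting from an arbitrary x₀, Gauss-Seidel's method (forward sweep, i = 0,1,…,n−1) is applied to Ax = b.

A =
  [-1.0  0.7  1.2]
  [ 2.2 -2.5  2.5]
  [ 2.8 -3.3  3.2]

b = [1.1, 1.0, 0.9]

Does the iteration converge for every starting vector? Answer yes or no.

Diagonal D = diag(-1, -2.5, 3.2); L, U strict lower/upper.
GS T = -(D+L)⁻¹U: row 0 first, T[0,1] = -(0.7)/(-1) = +0.7000; later rows by forward substitution.
  T[0,:] = [+0.0000 +0.7000 +1.2000]
  T[1,:] = [+0.0000 +0.6160 +2.0560]
  T[2,:] = [+0.0000 +0.0228 +1.0702]
moduli |λ_i(T)| = 1.1567, 0.5295, 0.0000.
ρ = 1.1567; 1.1567 > 1, so it fails to converge.

no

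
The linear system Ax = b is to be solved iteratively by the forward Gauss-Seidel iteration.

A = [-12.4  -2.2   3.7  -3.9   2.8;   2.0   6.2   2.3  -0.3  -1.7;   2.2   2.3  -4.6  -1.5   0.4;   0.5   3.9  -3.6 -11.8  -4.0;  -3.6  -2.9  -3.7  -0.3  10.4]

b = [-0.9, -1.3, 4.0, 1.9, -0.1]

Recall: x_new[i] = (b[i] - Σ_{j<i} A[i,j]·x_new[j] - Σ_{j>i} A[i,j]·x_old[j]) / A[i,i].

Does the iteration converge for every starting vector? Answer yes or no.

yes

Write A = D+L+U with D = diag(-12.4, 6.2, -4.6, -11.8, 10.4).
T_GS = -(D+L)⁻¹U: row 0 first, T[0,1] = -(-2.2)/(-12.4) = -0.1774; later rows by forward substitution.
  T[0,:] = [+0.0000, -0.1774, +0.2984, -0.3145, +0.2258]
  T[1,:] = [+0.0000, +0.0572, -0.4672, +0.1498, +0.2014]
  T[2,:] = [+0.0000, -0.0562, -0.0909, -0.4016, +0.2956]
  T[3,:] = [+0.0000, +0.0286, -0.1140, +0.1587, -0.3531]
  T[4,:] = [+0.0000, -0.0646, -0.0626, -0.2054, +0.2293]
moduli |λ_i(T)| = 0.5413, 0.2523, 0.1358, 0.1358, 0.0000.
spectral radius ρ = 0.5413; 0.5413 < 1: convergent.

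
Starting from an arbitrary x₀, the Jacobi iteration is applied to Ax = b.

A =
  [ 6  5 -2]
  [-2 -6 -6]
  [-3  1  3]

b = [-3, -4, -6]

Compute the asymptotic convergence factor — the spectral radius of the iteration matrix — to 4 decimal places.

1.2755

A = D + L + U where D = diag(6, -6, 3).
Jacobi T = -D⁻¹(L+U): T[2,0] = -(-3)/(3) = +1.0000; T[2,2] = 0.
  T[0,:] = [+0.0000, -0.8333, +0.3333]
  T[1,:] = [-0.3333, +0.0000, -1.0000]
  T[2,:] = [+1.0000, -0.3333, +0.0000]
moduli |λ_i(T)| = 1.2755, 0.8261, 0.8261.
spectral radius ρ = 1.2755; 1.2755 > 1, so it fails to converge.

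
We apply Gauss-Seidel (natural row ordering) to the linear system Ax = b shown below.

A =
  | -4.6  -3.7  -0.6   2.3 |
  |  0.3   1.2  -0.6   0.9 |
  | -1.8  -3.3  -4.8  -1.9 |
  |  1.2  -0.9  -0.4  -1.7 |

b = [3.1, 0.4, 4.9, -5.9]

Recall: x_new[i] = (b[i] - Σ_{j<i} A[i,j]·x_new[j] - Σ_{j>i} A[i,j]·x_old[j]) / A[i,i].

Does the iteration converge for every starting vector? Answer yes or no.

Write A = D+L+U with D = diag(-4.6, 1.2, -4.8, -1.7).
Gauss-Seidel: T = -(D+L)⁻¹U, row 0 first, T[0,3] = -(2.3)/(-4.6) = +0.5000; later rows by forward substitution.
  T[0,:] = [+0.0000 -0.8043 -0.1304 +0.5000]
  T[1,:] = [+0.0000 +0.2011 +0.5326 -0.8750]
  T[2,:] = [+0.0000 +0.1634 -0.3173 +0.0182]
  T[3,:] = [+0.0000 -0.7127 -0.2994 +0.8119]
moduli |λ_i(T)| = 1.3802, 0.5312, 0.1533, 0.0000.
ρ = 1.3802; 1.3802 > 1: divergent.

no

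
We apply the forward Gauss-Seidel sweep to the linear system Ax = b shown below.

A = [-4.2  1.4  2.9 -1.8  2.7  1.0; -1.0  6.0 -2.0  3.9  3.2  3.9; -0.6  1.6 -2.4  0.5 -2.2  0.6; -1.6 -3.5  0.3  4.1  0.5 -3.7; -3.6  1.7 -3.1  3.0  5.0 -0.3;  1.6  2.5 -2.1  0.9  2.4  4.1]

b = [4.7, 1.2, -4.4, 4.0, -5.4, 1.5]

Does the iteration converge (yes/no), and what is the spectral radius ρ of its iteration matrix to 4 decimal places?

no, ρ = 1.1769

A = D + L + U where D = diag(-4.2, 6, -2.4, 4.1, 5, 4.1).
Gauss-Seidel: T = -(D+L)⁻¹U, row 0 first, T[0,3] = -(-1.8)/(-4.2) = -0.4286; later rows by forward substitution.
  T[0,:] = [+0.0000, +0.3333, +0.6905, -0.4286, +0.6429, +0.2381]
  T[1,:] = [+0.0000, +0.0556, +0.4484, -0.7214, -0.4262, -0.6103]
  T[2,:] = [+0.0000, -0.0463, +0.1263, -0.1655, -1.3615, -0.2164]
  T[3,:] = [+0.0000, +0.1809, +0.6430, -0.7710, -0.1353, +0.4902]
  T[4,:] = [+0.0000, +0.0839, +0.0372, +0.2967, -0.1552, +0.0107]
  T[5,:] = [+0.0000, -0.2765, -0.6411, +0.5179, -0.5678, +0.0546]
|eigenvalues of T|: 1.1769, 0.6307, 0.6307, 0.6141, 0.0002, 0.0000.
ρ(T) = max|λ| = 1.1769; 1.1769 > 1, so it fails to converge.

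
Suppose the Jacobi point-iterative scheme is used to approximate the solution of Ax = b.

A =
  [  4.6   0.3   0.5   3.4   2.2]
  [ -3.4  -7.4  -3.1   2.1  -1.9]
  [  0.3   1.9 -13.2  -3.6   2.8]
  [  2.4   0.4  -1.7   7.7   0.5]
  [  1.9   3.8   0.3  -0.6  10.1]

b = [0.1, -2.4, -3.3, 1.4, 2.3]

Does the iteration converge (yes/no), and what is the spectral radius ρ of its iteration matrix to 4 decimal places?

Let D = diag(4.6, -7.4, -13.2, 7.7, 10.1); L, U the strict triangles.
T_J = -D⁻¹(L+U): T[4,2] = -(0.3)/(10.1) = -0.0297; T[4,4] = 0.
  T[0,:] = [+0.0000, -0.0652, -0.1087, -0.7391, -0.4783]
  T[1,:] = [-0.4595, +0.0000, -0.4189, +0.2838, -0.2568]
  T[2,:] = [+0.0227, +0.1439, +0.0000, -0.2727, +0.2121]
  T[3,:] = [-0.3117, -0.0519, +0.2208, +0.0000, -0.0649]
  T[4,:] = [-0.1881, -0.3762, -0.0297, +0.0594, +0.0000]
|roots of det(T-λI)|: 0.6971, 0.5006, 0.5006, 0.3845, 0.3845.
spectral radius ρ = 0.6971; 0.6971 < 1, so it converges for any x₀.

yes, ρ = 0.6971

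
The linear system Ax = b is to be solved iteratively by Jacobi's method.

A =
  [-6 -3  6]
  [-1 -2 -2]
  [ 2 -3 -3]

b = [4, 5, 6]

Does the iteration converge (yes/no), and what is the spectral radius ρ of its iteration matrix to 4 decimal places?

Write A = D+L+U with D = diag(-6, -2, -3).
Jacobi: T = -D⁻¹(L+U), T[0,1] = -(-3)/(-6) = -0.5000; T[0,0] = 0.
  T[0,:] = [+0.0000, -0.5000, +1.0000]
  T[1,:] = [-0.5000, +0.0000, -1.0000]
  T[2,:] = [+0.6667, -1.0000, +0.0000]
|λ(T)| sorted: 1.5650, 1.0650, 0.5000.
spectral radius ρ = 1.5650; 1.5650 > 1 ⇒ diverges.

no, ρ = 1.5650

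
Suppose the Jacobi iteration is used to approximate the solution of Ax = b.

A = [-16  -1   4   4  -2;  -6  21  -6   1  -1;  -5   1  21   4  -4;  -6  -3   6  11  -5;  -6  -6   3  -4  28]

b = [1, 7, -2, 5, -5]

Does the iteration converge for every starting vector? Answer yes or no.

yes

Split A = D + L + U, D = diag(-16, 21, 21, 11, 28).
Jacobi: T = -D⁻¹(L+U), T[2,0] = -(-5)/(21) = +0.2381; T[2,2] = 0.
  T[0,:] = [+0.0000 -0.0625 +0.2500 +0.2500 -0.1250]
  T[1,:] = [+0.2857 +0.0000 +0.2857 -0.0476 +0.0476]
  T[2,:] = [+0.2381 -0.0476 +0.0000 -0.1905 +0.1905]
  T[3,:] = [+0.5455 +0.2727 -0.5455 +0.0000 +0.4545]
  T[4,:] = [+0.2143 +0.2143 -0.1071 +0.1429 +0.0000]
|roots of det(T-λI)|: 0.5987, 0.4824, 0.1752, 0.1752, 0.0643.
spectral radius ρ = 0.5987; 0.5987 < 1 ⇒ converges.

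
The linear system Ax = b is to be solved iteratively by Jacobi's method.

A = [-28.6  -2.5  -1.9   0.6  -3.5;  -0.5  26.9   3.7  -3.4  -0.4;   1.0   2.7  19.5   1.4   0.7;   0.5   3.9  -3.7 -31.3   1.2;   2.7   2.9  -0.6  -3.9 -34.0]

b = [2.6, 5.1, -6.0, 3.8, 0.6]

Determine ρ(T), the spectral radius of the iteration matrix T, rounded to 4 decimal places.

Diagonal D = diag(-28.6, 26.9, 19.5, -31.3, -34); L, U strict lower/upper.
Jacobi: T = -D⁻¹(L+U), T[3,1] = -(3.9)/(-31.3) = +0.1246; T[3,3] = 0.
  T[0,:] = [+0.0000, -0.0874, -0.0664, +0.0210, -0.1224]
  T[1,:] = [+0.0186, +0.0000, -0.1375, +0.1264, +0.0149]
  T[2,:] = [-0.0513, -0.1385, +0.0000, -0.0718, -0.0359]
  T[3,:] = [+0.0160, +0.1246, -0.1182, +0.0000, +0.0383]
  T[4,:] = [+0.0794, +0.0853, -0.0176, -0.1147, +0.0000]
|λ(T)| sorted: 0.2369, 0.1350, 0.1040, 0.0970, 0.0970.
ρ(T) = max|λ| = 0.2369; 0.2369 < 1, so it converges for any x₀.

0.2369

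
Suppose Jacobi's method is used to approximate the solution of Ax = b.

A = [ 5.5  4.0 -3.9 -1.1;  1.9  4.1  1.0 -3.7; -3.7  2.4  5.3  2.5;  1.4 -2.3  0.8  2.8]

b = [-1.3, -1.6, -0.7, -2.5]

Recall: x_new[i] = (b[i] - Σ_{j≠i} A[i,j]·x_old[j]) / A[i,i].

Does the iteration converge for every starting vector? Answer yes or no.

no

Diagonal D = diag(5.5, 4.1, 5.3, 2.8); L, U strict lower/upper.
T_J = -D⁻¹(L+U): T[3,0] = -(1.4)/(2.8) = -0.5000; T[3,3] = 0.
  T[0,:] = [+0.0000 -0.7273 +0.7091 +0.2000]
  T[1,:] = [-0.4634 +0.0000 -0.2439 +0.9024]
  T[2,:] = [+0.6981 -0.4528 +0.0000 -0.4717]
  T[3,:] = [-0.5000 +0.8214 -0.2857 +0.0000]
moduli |λ_i(T)| = 1.5135, 0.8168, 0.6924, 0.0043.
ρ(T) = max|λ| = 1.5135; 1.5135 > 1: divergent.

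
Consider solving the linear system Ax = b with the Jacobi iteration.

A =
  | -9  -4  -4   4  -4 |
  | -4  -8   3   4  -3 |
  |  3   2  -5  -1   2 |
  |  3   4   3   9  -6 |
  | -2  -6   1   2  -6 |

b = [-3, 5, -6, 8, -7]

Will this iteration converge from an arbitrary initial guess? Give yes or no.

A = D + L + U where D = diag(-9, -8, -5, 9, -6).
Jacobi: T = -D⁻¹(L+U), T[3,2] = -(3)/(9) = -0.3333; T[3,3] = 0.
  T[0,:] = [+0.0000 -0.4444 -0.4444 +0.4444 -0.4444]
  T[1,:] = [-0.5000 +0.0000 +0.3750 +0.5000 -0.3750]
  T[2,:] = [+0.6000 +0.4000 +0.0000 -0.2000 +0.4000]
  T[3,:] = [-0.3333 -0.4444 -0.3333 +0.0000 +0.6667]
  T[4,:] = [-0.3333 -1.0000 +0.1667 +0.3333 +0.0000]
eigenvalue magnitudes: 1.2689, 0.6363, 0.6363, 0.5783, 0.5783.
spectral radius ρ = 1.2689; 1.2689 > 1, so it fails to converge.

no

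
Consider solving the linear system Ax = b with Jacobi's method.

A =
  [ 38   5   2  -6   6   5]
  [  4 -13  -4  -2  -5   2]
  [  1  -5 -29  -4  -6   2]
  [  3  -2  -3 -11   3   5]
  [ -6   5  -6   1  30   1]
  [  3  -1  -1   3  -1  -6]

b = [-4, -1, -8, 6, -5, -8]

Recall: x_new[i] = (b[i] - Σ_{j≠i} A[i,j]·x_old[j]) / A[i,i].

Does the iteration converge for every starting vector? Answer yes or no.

yes

Split A = D + L + U, D = diag(38, -13, -29, -11, 30, -6).
T_J = -D⁻¹(L+U): T[2,0] = -(1)/(-29) = +0.0345; T[2,2] = 0.
  T[0,:] = [+0.0000 -0.1316 -0.0526 +0.1579 -0.1579 -0.1316]
  T[1,:] = [+0.3077 +0.0000 -0.3077 -0.1538 -0.3846 +0.1538]
  T[2,:] = [+0.0345 -0.1724 +0.0000 -0.1379 -0.2069 +0.0690]
  T[3,:] = [+0.2727 -0.1818 -0.2727 +0.0000 +0.2727 +0.4545]
  T[4,:] = [+0.2000 -0.1667 +0.2000 -0.0333 +0.0000 -0.0333]
  T[5,:] = [+0.5000 -0.1667 -0.1667 +0.5000 -0.1667 +0.0000]
|λ(T)| sorted: 0.5087, 0.4234, 0.4234, 0.3898, 0.3898, 0.0898.
ρ = 0.5087; 0.5087 < 1 ⇒ converges.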